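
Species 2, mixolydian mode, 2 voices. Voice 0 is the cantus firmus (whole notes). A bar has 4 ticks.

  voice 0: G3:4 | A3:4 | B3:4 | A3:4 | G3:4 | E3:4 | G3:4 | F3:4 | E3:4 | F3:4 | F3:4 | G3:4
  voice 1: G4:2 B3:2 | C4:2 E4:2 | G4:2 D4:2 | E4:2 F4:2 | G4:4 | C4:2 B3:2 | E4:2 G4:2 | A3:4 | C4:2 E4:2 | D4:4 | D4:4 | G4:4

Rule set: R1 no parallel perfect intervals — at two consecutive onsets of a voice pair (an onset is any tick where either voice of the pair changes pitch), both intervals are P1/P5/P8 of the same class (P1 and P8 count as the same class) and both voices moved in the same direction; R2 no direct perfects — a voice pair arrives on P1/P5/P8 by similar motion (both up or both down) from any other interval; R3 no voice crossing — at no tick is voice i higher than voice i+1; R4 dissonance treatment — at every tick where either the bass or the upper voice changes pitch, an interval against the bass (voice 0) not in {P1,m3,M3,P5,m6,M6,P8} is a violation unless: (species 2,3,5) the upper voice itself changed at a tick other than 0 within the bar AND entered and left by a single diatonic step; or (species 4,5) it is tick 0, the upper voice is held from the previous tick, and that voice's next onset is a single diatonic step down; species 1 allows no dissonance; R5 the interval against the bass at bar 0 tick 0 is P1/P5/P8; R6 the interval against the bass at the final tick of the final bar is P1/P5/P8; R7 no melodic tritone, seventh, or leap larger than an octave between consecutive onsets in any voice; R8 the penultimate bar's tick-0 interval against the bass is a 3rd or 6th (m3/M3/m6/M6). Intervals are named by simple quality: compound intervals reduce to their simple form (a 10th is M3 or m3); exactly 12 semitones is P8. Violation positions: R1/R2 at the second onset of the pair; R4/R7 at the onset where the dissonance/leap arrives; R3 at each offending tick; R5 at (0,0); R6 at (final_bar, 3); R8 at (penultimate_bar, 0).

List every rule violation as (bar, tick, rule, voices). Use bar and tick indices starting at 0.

(7, 0, R7, (1,))
(11, 0, R2, (0, 1))

bar 0: v0=G3 v1=G4 downbeat P8
bar 1: v0=A3 v1=C4 downbeat m3
bar 2: v0=B3 v1=G4 downbeat m6
bar 3: v0=A3 v1=E4 downbeat P5
bar 4: v0=G3 v1=G4 downbeat P8
bar 5: v0=E3 v1=C4 downbeat m6
bar 6: v0=G3 v1=E4 downbeat M6
bar 7: v0=F3 v1=A3 downbeat M3
bar 8: v0=E3 v1=C4 downbeat m6
bar 9: v0=F3 v1=D4 downbeat M6
bar 10: v0=F3 v1=D4 downbeat M6
bar 11: v0=G3 v1=G4 downbeat P8
  -> R7 @ bar 7 tick 0 v(1,): G4->A3 leap 10st
  -> R2 @ bar 11 tick 0 v(0, 1): F3/D4 M6 -> G3/G4 P8 similar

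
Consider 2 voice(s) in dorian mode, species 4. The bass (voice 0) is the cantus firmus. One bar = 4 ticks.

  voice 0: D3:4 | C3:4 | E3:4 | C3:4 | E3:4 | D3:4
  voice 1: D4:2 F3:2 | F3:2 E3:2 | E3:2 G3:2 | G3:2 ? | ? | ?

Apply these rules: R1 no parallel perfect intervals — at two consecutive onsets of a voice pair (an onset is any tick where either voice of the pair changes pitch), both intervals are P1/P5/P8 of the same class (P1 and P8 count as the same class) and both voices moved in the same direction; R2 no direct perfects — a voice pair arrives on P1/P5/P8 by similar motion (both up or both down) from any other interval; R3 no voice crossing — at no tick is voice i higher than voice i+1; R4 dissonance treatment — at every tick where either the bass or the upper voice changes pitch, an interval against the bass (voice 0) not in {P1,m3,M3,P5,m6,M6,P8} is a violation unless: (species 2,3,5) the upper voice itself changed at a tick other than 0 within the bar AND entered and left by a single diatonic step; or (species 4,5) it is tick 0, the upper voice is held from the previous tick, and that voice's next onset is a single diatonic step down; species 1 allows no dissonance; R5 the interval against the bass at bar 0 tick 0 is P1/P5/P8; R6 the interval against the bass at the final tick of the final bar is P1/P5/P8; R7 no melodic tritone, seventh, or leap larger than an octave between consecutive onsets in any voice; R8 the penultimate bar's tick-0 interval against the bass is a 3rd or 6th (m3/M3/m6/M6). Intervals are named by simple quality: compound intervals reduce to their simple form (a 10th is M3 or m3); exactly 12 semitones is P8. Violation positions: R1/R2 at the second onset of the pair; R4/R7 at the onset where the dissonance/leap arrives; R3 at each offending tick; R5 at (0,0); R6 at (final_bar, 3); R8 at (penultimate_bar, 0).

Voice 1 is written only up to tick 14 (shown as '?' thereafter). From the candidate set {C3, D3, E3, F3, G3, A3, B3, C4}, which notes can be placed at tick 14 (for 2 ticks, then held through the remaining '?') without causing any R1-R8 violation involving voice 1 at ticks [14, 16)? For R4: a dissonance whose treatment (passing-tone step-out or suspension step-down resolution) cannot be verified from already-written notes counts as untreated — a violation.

{A3, C3, C4, E3, G3}

C3: legal
D3: violates R4
E3: legal
F3: violates R4
G3: legal
A3: legal
B3: violates R4
C4: legal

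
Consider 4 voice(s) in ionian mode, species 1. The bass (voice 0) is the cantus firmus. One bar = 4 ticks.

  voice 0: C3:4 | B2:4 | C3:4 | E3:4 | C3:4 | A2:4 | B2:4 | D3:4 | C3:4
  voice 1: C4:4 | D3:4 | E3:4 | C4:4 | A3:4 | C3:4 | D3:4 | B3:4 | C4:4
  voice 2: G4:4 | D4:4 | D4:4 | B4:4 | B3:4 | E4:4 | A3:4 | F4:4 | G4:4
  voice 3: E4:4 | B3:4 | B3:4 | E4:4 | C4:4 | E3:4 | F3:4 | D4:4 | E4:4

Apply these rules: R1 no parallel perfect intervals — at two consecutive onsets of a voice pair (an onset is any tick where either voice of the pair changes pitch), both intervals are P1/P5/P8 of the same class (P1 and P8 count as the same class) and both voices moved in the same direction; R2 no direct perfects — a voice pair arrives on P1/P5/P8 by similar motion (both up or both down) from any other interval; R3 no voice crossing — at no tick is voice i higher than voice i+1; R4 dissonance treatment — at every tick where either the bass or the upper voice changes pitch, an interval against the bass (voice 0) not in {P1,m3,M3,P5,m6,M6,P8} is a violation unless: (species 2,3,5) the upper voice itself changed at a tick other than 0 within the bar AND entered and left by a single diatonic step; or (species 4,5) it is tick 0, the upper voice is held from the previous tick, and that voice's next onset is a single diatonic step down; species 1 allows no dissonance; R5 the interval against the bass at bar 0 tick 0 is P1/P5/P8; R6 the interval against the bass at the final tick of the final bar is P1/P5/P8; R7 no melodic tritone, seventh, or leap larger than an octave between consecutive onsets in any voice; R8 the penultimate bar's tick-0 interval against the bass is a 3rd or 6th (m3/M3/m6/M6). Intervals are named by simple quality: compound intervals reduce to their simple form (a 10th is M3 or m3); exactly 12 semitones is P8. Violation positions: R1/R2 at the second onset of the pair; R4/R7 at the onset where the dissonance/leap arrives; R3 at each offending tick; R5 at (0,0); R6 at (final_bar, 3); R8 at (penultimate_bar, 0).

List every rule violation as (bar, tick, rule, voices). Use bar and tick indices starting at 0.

(0, 0, R3, (2, 3))
(0, 0, R5, (0, 3))
(0, 1, R3, (2, 3))
(0, 2, R3, (2, 3))
(0, 3, R3, (2, 3))
(1, 0, R2, (0, 3))
(1, 0, R2, (1, 2))
(1, 0, R3, (2, 3))
(1, 0, R7, (1,))
(1, 1, R3, (2, 3))
(1, 2, R3, (2, 3))
(1, 3, R3, (2, 3))
(2, 0, R3, (2, 3))
(2, 0, R4, (0, 2))
(2, 0, R4, (0, 3))
(2, 1, R3, (2, 3))
(2, 2, R3, (2, 3))
(2, 3, R3, (2, 3))
(3, 0, R2, (0, 2))
(3, 0, R2, (0, 3))
(3, 0, R2, (2, 3))
(3, 0, R3, (2, 3))
(3, 1, R3, (2, 3))
(3, 2, R3, (2, 3))
(3, 3, R3, (2, 3))
(4, 0, R1, (0, 3))
(4, 0, R4, (0, 2))
(5, 0, R2, (0, 3))
(5, 0, R3, (2, 3))
(5, 1, R3, (2, 3))
(5, 2, R3, (2, 3))
(5, 3, R3, (2, 3))
(6, 0, R3, (2, 3))
(6, 0, R4, (0, 2))
(6, 0, R4, (0, 3))
(6, 1, R3, (2, 3))
(6, 2, R3, (2, 3))
(6, 3, R3, (2, 3))
(7, 0, R2, (0, 3))
(7, 0, R3, (2, 3))
(7, 0, R8, (0, 3))
(7, 1, R3, (2, 3))
(7, 2, R3, (2, 3))
(7, 3, R3, (2, 3))
(8, 0, R2, (1, 2))
(8, 0, R3, (2, 3))
(8, 1, R3, (2, 3))
(8, 2, R3, (2, 3))
(8, 3, R3, (2, 3))
(8, 3, R6, (0, 3))

bar 0: v0=C3 v1=C4 v2=G4 v3=E4 downbeat M3
bar 1: v0=B2 v1=D3 v2=D4 v3=B3 downbeat P8
bar 2: v0=C3 v1=E3 v2=D4 v3=B3 downbeat M7
bar 3: v0=E3 v1=C4 v2=B4 v3=E4 downbeat P8
bar 4: v0=C3 v1=A3 v2=B3 v3=C4 downbeat P8
bar 5: v0=A2 v1=C3 v2=E4 v3=E3 downbeat P5
bar 6: v0=B2 v1=D3 v2=A3 v3=F3 downbeat TT
bar 7: v0=D3 v1=B3 v2=F4 v3=D4 downbeat P8
bar 8: v0=C3 v1=C4 v2=G4 v3=E4 downbeat M3
  -> R3 @ bar 0 tick 0 v(2, 3): G4 above E4
  -> R5 @ bar 0 tick 0 v(0, 3): opens on M3
  -> R3 @ bar 0 tick 1 v(2, 3): G4 above E4
  -> R3 @ bar 0 tick 2 v(2, 3): G4 above E4
  -> R3 @ bar 0 tick 3 v(2, 3): G4 above E4
  -> R2 @ bar 1 tick 0 v(0, 3): C3/E4 M3 -> B2/B3 P8 similar
  -> R2 @ bar 1 tick 0 v(1, 2): C4/G4 P5 -> D3/D4 P8 similar
  -> R3 @ bar 1 tick 0 v(2, 3): D4 above B3
  -> R7 @ bar 1 tick 0 v(1,): C4->D3 leap 10st
  -> R3 @ bar 1 tick 1 v(2, 3): D4 above B3
  -> R3 @ bar 1 tick 2 v(2, 3): D4 above B3
  -> R3 @ bar 1 tick 3 v(2, 3): D4 above B3
  -> R3 @ bar 2 tick 0 v(2, 3): D4 above B3
  -> R4 @ bar 2 tick 0 v(0, 2): C3/D4 M2 untreated
  -> R4 @ bar 2 tick 0 v(0, 3): C3/B3 M7 untreated
  -> R3 @ bar 2 tick 1 v(2, 3): D4 above B3
  -> R3 @ bar 2 tick 2 v(2, 3): D4 above B3
  -> R3 @ bar 2 tick 3 v(2, 3): D4 above B3
  -> R2 @ bar 3 tick 0 v(0, 2): C3/D4 M2 -> E3/B4 P5 similar
  -> R2 @ bar 3 tick 0 v(0, 3): C3/B3 M7 -> E3/E4 P8 similar
  -> R2 @ bar 3 tick 0 v(2, 3): D4/B3 m3 -> B4/E4 P5 similar
  -> R3 @ bar 3 tick 0 v(2, 3): B4 above E4
  -> R3 @ bar 3 tick 1 v(2, 3): B4 above E4
  -> R3 @ bar 3 tick 2 v(2, 3): B4 above E4
  -> R3 @ bar 3 tick 3 v(2, 3): B4 above E4
  -> R1 @ bar 4 tick 0 v(0, 3): E3/E4 P8 -> C3/C4 P8 similar
  -> R4 @ bar 4 tick 0 v(0, 2): C3/B3 M7 untreated
  -> R2 @ bar 5 tick 0 v(0, 3): C3/C4 P8 -> A2/E3 P5 similar
  -> R3 @ bar 5 tick 0 v(2, 3): E4 above E3
  -> R3 @ bar 5 tick 1 v(2, 3): E4 above E3
  -> R3 @ bar 5 tick 2 v(2, 3): E4 above E3
  -> R3 @ bar 5 tick 3 v(2, 3): E4 above E3
  -> R3 @ bar 6 tick 0 v(2, 3): A3 above F3
  -> R4 @ bar 6 tick 0 v(0, 2): B2/A3 m7 untreated
  -> R4 @ bar 6 tick 0 v(0, 3): B2/F3 TT untreated
  -> R3 @ bar 6 tick 1 v(2, 3): A3 above F3
  -> R3 @ bar 6 tick 2 v(2, 3): A3 above F3
  -> R3 @ bar 6 tick 3 v(2, 3): A3 above F3
  -> R2 @ bar 7 tick 0 v(0, 3): B2/F3 TT -> D3/D4 P8 similar
  -> R3 @ bar 7 tick 0 v(2, 3): F4 above D4
  -> R8 @ bar 7 tick 0 v(0, 3): penult P8 not 3rd/6th
  -> R3 @ bar 7 tick 1 v(2, 3): F4 above D4
  -> R3 @ bar 7 tick 2 v(2, 3): F4 above D4
  -> R3 @ bar 7 tick 3 v(2, 3): F4 above D4
  -> R2 @ bar 8 tick 0 v(1, 2): B3/F4 TT -> C4/G4 P5 similar
  -> R3 @ bar 8 tick 0 v(2, 3): G4 above E4
  -> R3 @ bar 8 tick 1 v(2, 3): G4 above E4
  -> R3 @ bar 8 tick 2 v(2, 3): G4 above E4
  -> R3 @ bar 8 tick 3 v(2, 3): G4 above E4
  -> R6 @ bar 8 tick 3 v(0, 3): closes on M3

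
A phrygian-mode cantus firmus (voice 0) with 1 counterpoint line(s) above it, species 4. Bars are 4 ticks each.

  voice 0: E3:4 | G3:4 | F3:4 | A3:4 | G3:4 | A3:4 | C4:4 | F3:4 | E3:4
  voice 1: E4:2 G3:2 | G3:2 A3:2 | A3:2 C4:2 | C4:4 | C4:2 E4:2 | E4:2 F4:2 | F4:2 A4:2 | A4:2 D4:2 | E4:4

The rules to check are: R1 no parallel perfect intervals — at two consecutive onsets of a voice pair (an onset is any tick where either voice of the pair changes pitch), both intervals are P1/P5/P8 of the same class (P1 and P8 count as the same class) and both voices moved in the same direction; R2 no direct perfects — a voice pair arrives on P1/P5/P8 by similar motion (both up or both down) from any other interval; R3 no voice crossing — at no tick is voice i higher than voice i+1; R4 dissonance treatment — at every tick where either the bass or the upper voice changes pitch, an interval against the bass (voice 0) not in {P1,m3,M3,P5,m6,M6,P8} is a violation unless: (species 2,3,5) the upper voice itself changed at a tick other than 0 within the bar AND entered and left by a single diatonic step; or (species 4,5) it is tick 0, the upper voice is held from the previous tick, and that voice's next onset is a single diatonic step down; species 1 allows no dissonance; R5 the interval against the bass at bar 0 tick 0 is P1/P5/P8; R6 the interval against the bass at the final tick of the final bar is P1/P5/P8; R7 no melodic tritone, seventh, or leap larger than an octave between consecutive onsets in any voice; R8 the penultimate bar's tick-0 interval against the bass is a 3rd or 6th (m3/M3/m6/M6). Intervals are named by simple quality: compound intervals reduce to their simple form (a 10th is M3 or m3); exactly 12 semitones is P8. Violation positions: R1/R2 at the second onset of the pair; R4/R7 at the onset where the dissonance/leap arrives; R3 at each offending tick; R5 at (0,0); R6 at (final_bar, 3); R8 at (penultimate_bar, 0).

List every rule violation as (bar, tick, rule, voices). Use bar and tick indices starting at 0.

(1, 2, R4, (0, 1))
(4, 0, R4, (0, 1))
(6, 0, R4, (0, 1))

bar 0: v0=E3 v1=E4 downbeat P8
bar 1: v0=G3 v1=G3 downbeat P1
bar 2: v0=F3 v1=A3 downbeat M3
bar 3: v0=A3 v1=C4 downbeat m3
bar 4: v0=G3 v1=C4 downbeat P4
bar 5: v0=A3 v1=E4 downbeat P5
bar 6: v0=C4 v1=F4 downbeat P4
bar 7: v0=F3 v1=A4 downbeat M3
bar 8: v0=E3 v1=E4 downbeat P8
  -> R4 @ bar 1 tick 2 v(0, 1): G3/A3 M2 untreated
  -> R4 @ bar 4 tick 0 v(0, 1): G3/C4 P4 untreated
  -> R4 @ bar 6 tick 0 v(0, 1): C4/F4 P4 untreated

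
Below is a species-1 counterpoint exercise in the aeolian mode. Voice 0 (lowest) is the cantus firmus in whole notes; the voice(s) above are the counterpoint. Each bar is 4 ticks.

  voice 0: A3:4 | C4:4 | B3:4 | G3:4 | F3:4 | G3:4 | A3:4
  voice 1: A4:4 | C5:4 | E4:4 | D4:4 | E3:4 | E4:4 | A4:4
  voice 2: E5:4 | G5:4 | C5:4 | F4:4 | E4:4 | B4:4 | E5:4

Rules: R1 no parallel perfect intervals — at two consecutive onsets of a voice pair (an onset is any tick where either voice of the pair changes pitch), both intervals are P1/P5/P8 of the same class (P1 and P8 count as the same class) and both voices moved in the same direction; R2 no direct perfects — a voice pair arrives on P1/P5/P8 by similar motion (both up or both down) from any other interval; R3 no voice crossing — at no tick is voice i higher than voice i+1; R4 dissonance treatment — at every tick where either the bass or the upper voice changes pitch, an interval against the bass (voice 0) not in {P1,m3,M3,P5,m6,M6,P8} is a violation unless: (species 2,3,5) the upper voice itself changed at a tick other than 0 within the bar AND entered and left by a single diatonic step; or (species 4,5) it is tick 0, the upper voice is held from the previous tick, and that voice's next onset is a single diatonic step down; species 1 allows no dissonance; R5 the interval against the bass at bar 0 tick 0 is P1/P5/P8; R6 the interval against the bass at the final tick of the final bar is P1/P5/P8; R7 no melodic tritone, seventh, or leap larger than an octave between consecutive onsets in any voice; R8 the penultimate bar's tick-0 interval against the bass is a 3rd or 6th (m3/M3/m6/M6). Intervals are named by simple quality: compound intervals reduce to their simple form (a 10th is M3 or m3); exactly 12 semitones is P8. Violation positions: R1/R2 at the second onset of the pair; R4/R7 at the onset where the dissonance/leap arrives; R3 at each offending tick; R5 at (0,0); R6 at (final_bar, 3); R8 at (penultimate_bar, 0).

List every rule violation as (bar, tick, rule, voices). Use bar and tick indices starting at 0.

(1, 0, R1, (0, 1))
(1, 0, R1, (0, 2))
(1, 0, R1, (1, 2))
(2, 0, R4, (0, 1))
(2, 0, R4, (0, 2))
(3, 0, R2, (0, 1))
(3, 0, R4, (0, 2))
(4, 0, R2, (1, 2))
(4, 0, R3, (0, 1))
(4, 0, R4, (0, 1))
(4, 0, R4, (0, 2))
(4, 0, R7, (1,))
(4, 1, R3, (0, 1))
(4, 2, R3, (0, 1))
(4, 3, R3, (0, 1))
(5, 0, R2, (1, 2))
(6, 0, R1, (1, 2))
(6, 0, R2, (0, 1))
(6, 0, R2, (0, 2))

bar 0: v0=A3 v1=A4 v2=E5 downbeat P5
bar 1: v0=C4 v1=C5 v2=G5 downbeat P5
bar 2: v0=B3 v1=E4 v2=C5 downbeat m2
bar 3: v0=G3 v1=D4 v2=F4 downbeat m7
bar 4: v0=F3 v1=E3 v2=E4 downbeat M7
bar 5: v0=G3 v1=E4 v2=B4 downbeat M3
bar 6: v0=A3 v1=A4 v2=E5 downbeat P5
  -> R1 @ bar 1 tick 0 v(0, 1): A3/A4 P8 -> C4/C5 P8 similar
  -> R1 @ bar 1 tick 0 v(0, 2): A3/E5 P5 -> C4/G5 P5 similar
  -> R1 @ bar 1 tick 0 v(1, 2): A4/E5 P5 -> C5/G5 P5 similar
  -> R4 @ bar 2 tick 0 v(0, 1): B3/E4 P4 untreated
  -> R4 @ bar 2 tick 0 v(0, 2): B3/C5 m2 untreated
  -> R2 @ bar 3 tick 0 v(0, 1): B3/E4 P4 -> G3/D4 P5 similar
  -> R4 @ bar 3 tick 0 v(0, 2): G3/F4 m7 untreated
  -> R2 @ bar 4 tick 0 v(1, 2): D4/F4 m3 -> E3/E4 P8 similar
  -> R3 @ bar 4 tick 0 v(0, 1): F3 above E3
  -> R4 @ bar 4 tick 0 v(0, 1): F3/E3 m2 untreated
  -> R4 @ bar 4 tick 0 v(0, 2): F3/E4 M7 untreated
  -> R7 @ bar 4 tick 0 v(1,): D4->E3 leap 10st
  -> R3 @ bar 4 tick 1 v(0, 1): F3 above E3
  -> R3 @ bar 4 tick 2 v(0, 1): F3 above E3
  -> R3 @ bar 4 tick 3 v(0, 1): F3 above E3
  -> R2 @ bar 5 tick 0 v(1, 2): E3/E4 P8 -> E4/B4 P5 similar
  -> R1 @ bar 6 tick 0 v(1, 2): E4/B4 P5 -> A4/E5 P5 similar
  -> R2 @ bar 6 tick 0 v(0, 1): G3/E4 M6 -> A3/A4 P8 similar
  -> R2 @ bar 6 tick 0 v(0, 2): G3/B4 M3 -> A3/E5 P5 similar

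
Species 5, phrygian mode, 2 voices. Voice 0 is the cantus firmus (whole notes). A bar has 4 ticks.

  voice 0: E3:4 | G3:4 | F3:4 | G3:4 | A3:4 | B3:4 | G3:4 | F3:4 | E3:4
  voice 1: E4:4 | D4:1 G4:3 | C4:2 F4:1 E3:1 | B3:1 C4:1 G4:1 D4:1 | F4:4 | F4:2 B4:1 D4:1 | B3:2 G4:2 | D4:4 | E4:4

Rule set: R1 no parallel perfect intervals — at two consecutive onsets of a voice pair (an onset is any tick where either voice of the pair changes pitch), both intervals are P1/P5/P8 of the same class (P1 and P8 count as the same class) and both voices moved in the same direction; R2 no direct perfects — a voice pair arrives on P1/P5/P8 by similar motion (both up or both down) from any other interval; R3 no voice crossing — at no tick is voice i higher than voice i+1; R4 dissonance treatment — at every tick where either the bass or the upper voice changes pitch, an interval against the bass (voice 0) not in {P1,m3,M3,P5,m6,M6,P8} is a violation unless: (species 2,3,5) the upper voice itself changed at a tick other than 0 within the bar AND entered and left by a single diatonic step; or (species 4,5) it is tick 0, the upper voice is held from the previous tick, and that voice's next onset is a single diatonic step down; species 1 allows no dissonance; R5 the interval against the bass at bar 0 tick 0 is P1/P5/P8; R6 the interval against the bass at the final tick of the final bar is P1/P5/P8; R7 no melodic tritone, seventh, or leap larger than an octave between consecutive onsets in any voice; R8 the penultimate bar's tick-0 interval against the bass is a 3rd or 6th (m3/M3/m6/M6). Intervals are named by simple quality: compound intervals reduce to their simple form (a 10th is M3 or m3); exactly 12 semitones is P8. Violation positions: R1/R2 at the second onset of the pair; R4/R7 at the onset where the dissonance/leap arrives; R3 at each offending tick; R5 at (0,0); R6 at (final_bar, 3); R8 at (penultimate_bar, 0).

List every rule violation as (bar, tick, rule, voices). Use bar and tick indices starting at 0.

(2, 0, R2, (0, 1))
(2, 3, R3, (0, 1))
(2, 3, R4, (0, 1))
(2, 3, R7, (1,))
(3, 1, R4, (0, 1))
(5, 0, R4, (0, 1))
(5, 2, R7, (1,))

bar 0: v0=E3 v1=E4 downbeat P8
bar 1: v0=G3 v1=D4 downbeat P5
bar 2: v0=F3 v1=C4 downbeat P5
bar 3: v0=G3 v1=B3 downbeat M3
bar 4: v0=A3 v1=F4 downbeat m6
bar 5: v0=B3 v1=F4 downbeat TT
bar 6: v0=G3 v1=B3 downbeat M3
bar 7: v0=F3 v1=D4 downbeat M6
bar 8: v0=E3 v1=E4 downbeat P8
  -> R2 @ bar 2 tick 0 v(0, 1): G3/G4 P8 -> F3/C4 P5 similar
  -> R3 @ bar 2 tick 3 v(0, 1): F3 above E3
  -> R4 @ bar 2 tick 3 v(0, 1): F3/E3 m2 untreated
  -> R7 @ bar 2 tick 3 v(1,): F4->E3 leap 13st
  -> R4 @ bar 3 tick 1 v(0, 1): G3/C4 P4 untreated
  -> R4 @ bar 5 tick 0 v(0, 1): B3/F4 TT untreated
  -> R7 @ bar 5 tick 2 v(1,): F4->B4 leap 6st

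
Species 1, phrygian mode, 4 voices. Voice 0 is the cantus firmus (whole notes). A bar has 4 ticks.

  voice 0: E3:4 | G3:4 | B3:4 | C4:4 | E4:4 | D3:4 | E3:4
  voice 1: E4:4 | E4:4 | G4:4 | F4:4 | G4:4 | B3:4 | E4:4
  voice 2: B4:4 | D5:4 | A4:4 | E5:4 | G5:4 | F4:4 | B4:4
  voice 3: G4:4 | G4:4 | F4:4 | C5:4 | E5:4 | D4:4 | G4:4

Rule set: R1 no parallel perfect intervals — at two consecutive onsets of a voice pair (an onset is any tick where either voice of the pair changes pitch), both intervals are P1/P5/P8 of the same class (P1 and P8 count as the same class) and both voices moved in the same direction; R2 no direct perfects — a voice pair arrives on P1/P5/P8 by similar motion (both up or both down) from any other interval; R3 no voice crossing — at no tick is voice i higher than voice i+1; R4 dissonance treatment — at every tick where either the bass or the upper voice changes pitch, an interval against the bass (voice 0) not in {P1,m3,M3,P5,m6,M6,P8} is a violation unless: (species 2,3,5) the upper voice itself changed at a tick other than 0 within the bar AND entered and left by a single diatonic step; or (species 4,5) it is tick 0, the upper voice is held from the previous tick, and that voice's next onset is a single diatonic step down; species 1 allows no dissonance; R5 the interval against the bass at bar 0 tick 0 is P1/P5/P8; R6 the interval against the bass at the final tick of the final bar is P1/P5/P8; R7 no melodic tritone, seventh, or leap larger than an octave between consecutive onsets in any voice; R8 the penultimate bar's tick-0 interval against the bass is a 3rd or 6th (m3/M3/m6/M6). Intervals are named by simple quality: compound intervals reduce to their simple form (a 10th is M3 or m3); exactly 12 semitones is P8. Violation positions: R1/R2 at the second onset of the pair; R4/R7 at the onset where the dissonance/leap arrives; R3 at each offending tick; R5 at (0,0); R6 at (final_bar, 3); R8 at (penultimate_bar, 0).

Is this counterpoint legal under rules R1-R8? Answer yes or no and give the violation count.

bar 0: v0=E3 v1=E4 v2=B4 v3=G4 (m3)
bar 1: v0=G3 v1=E4 v2=D5 v3=G4 (P8)
bar 2: v0=B3 v1=G4 v2=A4 v3=F4 (TT)
bar 3: v0=C4 v1=F4 v2=E5 v3=C5 (P8)
bar 4: v0=E4 v1=G4 v2=G5 v3=E5 (P8)
bar 5: v0=D3 v1=B3 v2=F4 v3=D4 (P8)
bar 6: v0=E3 v1=E4 v2=B4 v3=G4 (m3)
  R3 @ bar0.0: B4 above G4
  R5 @ bar0.0: opens on m3
  R3 @ bar0.1: B4 above G4
  R3 @ bar0.2: B4 above G4
  R3 @ bar0.3: B4 above G4
  R1 @ bar1.0: E3/B4 P5 -> G3/D5 P5 similar
  R3 @ bar1.0: D5 above G4
  R3 @ bar1.1: D5 above G4
  R3 @ bar1.2: D5 above G4
  R3 @ bar1.3: D5 above G4
  R3 @ bar2.0: A4 above F4
  R4 @ bar2.0: B3/A4 m7 untreated
  R4 @ bar2.0: B3/F4 TT untreated
  R3 @ bar2.1: A4 above F4
  R3 @ bar2.2: A4 above F4
  R3 @ bar2.3: A4 above F4
  R2 @ bar3.0: B3/F4 TT -> C4/C5 P8 similar
  R3 @ bar3.0: E5 above C5
  R4 @ bar3.0: C4/F4 P4 untreated
  R3 @ bar3.1: E5 above C5
  R3 @ bar3.2: E5 above C5
  R3 @ bar3.3: E5 above C5
  R1 @ bar4.0: C4/C5 P8 -> E4/E5 P8 similar
  R2 @ bar4.0: F4/E5 M7 -> G4/G5 P8 similar
  R3 @ bar4.0: G5 above E5
  R3 @ bar4.1: G5 above E5
  R3 @ bar4.2: G5 above E5
  R3 @ bar4.3: G5 above E5
  R1 @ bar5.0: E4/E5 P8 -> D3/D4 P8 similar
  R3 @ bar5.0: F4 above D4
  R7 @ bar5.0: E4->D3 leap 14st
  R7 @ bar5.0: G5->F4 leap 14st
  R7 @ bar5.0: E5->D4 leap 14st
  R8 @ bar5.0: penult P8 not 3rd/6th
  R3 @ bar5.1: F4 above D4
  R3 @ bar5.2: F4 above D4
  R3 @ bar5.3: F4 above D4
  R2 @ bar6.0: D3/B3 M6 -> E3/E4 P8 similar
  R2 @ bar6.0: D3/F4 m3 -> E3/B4 P5 similar
  R2 @ bar6.0: B3/F4 TT -> E4/B4 P5 similar
  R3 @ bar6.0: B4 above G4
  R7 @ bar6.0: F4->B4 leap 6st
  R3 @ bar6.1: B4 above G4
  R3 @ bar6.2: B4 above G4
  R3 @ bar6.3: B4 above G4
  R6 @ bar6.3: closes on m3

No (46 violations)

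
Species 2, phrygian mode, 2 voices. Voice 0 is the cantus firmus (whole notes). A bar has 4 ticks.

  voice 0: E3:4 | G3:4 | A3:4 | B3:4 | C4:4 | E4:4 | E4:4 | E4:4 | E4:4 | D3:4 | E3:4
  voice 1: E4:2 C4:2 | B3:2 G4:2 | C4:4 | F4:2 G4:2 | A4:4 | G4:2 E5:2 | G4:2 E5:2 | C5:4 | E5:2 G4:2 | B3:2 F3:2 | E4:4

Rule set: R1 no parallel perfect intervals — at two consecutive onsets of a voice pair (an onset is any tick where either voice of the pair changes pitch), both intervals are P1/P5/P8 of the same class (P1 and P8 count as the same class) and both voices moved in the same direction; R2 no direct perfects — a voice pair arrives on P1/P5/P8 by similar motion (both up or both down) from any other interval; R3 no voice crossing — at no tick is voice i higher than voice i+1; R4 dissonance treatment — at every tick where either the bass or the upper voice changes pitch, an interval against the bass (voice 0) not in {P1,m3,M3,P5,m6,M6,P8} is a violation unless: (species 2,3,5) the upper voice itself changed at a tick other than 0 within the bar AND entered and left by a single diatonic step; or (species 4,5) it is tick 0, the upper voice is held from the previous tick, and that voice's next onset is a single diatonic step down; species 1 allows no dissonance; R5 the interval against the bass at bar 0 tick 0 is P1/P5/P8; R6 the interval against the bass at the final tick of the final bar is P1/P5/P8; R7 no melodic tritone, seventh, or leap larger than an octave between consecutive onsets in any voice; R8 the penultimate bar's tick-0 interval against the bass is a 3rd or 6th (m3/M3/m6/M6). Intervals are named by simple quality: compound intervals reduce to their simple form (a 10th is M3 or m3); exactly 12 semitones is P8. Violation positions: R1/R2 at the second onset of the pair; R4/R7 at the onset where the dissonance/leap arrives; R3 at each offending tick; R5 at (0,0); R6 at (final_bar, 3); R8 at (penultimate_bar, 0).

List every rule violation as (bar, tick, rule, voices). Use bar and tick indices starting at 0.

(3, 0, R4, (0, 1))
(9, 0, R7, (0,))
(9, 2, R7, (1,))
(10, 0, R2, (0, 1))
(10, 0, R7, (1,))

bar 0: v0=E3 v1=E4 downbeat P8
bar 1: v0=G3 v1=B3 downbeat M3
bar 2: v0=A3 v1=C4 downbeat m3
bar 3: v0=B3 v1=F4 downbeat TT
bar 4: v0=C4 v1=A4 downbeat M6
bar 5: v0=E4 v1=G4 downbeat m3
bar 6: v0=E4 v1=G4 downbeat m3
bar 7: v0=E4 v1=C5 downbeat m6
bar 8: v0=E4 v1=E5 downbeat P8
bar 9: v0=D3 v1=B3 downbeat M6
bar 10: v0=E3 v1=E4 downbeat P8
  -> R4 @ bar 3 tick 0 v(0, 1): B3/F4 TT untreated
  -> R7 @ bar 9 tick 0 v(0,): E4->D3 leap 14st
  -> R7 @ bar 9 tick 2 v(1,): B3->F3 leap 6st
  -> R2 @ bar 10 tick 0 v(0, 1): D3/F3 m3 -> E3/E4 P8 similar
  -> R7 @ bar 10 tick 0 v(1,): F3->E4 leap 11st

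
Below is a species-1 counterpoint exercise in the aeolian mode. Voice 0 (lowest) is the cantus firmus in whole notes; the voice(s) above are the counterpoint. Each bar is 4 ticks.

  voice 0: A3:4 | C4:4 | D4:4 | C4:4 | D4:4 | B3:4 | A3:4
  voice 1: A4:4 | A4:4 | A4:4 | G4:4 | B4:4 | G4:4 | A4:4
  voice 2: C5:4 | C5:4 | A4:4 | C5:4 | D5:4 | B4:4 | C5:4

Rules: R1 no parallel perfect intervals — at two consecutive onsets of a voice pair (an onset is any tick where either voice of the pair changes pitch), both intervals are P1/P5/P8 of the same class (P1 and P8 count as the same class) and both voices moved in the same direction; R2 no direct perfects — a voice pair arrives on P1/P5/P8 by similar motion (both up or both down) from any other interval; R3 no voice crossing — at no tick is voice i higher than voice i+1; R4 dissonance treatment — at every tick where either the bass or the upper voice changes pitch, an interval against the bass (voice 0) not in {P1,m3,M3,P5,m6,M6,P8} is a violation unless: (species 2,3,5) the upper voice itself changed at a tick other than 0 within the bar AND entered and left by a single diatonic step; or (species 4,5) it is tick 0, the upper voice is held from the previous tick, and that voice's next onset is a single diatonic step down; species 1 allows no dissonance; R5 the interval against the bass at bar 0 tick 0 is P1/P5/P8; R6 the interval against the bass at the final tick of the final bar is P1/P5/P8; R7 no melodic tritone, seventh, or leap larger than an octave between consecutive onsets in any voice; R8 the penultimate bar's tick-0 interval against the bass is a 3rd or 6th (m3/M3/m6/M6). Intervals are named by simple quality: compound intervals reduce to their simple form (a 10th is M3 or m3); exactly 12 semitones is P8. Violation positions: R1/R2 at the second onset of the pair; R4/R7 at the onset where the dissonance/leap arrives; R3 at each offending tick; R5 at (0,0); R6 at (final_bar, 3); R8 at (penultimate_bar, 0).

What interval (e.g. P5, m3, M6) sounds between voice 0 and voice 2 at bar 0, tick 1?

voice 0=A3 voice 2=C5 -> m3

m3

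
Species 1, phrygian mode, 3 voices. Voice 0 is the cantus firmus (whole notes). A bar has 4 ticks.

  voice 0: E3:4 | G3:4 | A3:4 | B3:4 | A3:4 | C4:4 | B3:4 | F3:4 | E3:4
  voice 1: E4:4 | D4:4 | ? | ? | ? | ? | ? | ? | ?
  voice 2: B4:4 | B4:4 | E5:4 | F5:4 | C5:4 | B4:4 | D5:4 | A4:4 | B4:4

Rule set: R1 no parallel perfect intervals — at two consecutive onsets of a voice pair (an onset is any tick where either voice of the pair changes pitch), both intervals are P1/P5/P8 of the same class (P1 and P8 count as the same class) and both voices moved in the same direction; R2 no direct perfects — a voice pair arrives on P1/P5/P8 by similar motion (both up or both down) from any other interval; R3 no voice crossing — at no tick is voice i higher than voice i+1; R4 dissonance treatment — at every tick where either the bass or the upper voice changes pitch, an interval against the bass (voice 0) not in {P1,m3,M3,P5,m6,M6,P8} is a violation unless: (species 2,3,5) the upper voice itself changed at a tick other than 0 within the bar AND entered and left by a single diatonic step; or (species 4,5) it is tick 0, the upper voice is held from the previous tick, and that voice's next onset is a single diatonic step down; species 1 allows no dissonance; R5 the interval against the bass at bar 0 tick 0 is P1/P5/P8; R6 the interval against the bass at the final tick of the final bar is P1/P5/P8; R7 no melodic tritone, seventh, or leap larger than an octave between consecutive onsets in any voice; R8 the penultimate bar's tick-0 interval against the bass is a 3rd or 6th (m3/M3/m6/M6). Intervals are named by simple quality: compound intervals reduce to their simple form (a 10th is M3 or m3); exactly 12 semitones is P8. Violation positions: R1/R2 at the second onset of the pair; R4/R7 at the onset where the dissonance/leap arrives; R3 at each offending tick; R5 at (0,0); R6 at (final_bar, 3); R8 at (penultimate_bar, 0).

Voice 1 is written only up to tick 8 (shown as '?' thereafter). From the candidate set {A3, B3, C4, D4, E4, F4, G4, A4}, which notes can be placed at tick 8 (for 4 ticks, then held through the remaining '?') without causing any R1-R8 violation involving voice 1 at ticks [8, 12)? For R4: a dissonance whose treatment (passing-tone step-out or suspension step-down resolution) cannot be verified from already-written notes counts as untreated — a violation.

A3: legal
B3: violates R4
C4: legal
D4: violates R4
E4: violates R1,R2
F4: legal
G4: violates R4
A4: violates R2

{A3, C4, F4}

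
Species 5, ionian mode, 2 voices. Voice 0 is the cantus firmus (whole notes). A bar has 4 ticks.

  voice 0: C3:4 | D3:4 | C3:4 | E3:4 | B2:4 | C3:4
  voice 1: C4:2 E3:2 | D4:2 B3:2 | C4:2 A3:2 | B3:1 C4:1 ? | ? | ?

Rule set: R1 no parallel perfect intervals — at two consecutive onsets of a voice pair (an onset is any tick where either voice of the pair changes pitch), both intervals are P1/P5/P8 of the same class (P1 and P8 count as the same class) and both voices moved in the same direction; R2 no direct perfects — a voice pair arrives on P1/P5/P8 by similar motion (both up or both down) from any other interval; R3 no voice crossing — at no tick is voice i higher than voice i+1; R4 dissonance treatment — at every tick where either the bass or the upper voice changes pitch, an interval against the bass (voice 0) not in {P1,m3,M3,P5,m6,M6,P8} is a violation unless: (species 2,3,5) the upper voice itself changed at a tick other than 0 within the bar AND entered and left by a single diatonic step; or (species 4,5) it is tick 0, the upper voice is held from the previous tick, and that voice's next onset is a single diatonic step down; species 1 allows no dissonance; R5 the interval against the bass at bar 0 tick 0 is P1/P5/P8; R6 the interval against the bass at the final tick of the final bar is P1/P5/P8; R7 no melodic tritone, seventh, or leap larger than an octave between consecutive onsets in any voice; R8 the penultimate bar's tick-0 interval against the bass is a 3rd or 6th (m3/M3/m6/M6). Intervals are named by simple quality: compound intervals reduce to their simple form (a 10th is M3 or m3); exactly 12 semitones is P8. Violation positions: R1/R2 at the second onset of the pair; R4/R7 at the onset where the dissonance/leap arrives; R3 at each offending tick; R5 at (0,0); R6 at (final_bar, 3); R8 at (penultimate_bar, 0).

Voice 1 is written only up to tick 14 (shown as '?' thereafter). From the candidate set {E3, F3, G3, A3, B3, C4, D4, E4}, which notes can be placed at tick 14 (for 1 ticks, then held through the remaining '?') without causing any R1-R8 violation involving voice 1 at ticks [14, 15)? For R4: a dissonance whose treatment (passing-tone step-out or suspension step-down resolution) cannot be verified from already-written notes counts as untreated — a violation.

{B3, C4, E3, E4, G3}

E3: legal
F3: violates R4
G3: legal
A3: violates R4
B3: legal
C4: legal
D4: violates R4
E4: legal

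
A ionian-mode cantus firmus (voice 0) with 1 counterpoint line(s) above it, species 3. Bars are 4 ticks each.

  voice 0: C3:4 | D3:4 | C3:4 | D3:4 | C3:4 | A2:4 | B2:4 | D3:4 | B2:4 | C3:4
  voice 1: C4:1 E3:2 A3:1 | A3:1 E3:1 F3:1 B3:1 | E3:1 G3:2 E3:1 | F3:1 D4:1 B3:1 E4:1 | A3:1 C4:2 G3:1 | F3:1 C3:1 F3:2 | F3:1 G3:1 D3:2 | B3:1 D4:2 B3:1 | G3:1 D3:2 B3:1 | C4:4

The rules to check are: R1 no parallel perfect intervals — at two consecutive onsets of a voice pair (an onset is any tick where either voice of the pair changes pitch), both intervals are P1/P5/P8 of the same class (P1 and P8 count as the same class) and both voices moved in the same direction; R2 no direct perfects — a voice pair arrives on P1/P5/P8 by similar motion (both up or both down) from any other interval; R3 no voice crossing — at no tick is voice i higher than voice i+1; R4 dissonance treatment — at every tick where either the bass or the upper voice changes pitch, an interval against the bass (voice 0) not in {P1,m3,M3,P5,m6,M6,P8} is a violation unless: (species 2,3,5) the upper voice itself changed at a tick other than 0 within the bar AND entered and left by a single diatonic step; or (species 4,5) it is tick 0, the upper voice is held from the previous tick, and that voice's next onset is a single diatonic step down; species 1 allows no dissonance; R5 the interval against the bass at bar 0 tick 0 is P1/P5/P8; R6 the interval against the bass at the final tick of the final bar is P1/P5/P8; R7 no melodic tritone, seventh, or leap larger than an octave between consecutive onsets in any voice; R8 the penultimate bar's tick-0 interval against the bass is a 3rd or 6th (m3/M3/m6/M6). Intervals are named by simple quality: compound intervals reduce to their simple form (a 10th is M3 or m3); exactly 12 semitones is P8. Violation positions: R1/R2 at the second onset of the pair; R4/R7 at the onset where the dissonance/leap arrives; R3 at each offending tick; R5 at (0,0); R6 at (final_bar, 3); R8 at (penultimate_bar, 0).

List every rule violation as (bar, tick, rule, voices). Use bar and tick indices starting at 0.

(1, 1, R4, (0, 1))
(1, 3, R7, (1,))
(3, 3, R4, (0, 1))
(6, 0, R4, (0, 1))
(9, 0, R1, (0, 1))

bar 0: v0=C3 v1=C4 downbeat P8
bar 1: v0=D3 v1=A3 downbeat P5
bar 2: v0=C3 v1=E3 downbeat M3
bar 3: v0=D3 v1=F3 downbeat m3
bar 4: v0=C3 v1=A3 downbeat M6
bar 5: v0=A2 v1=F3 downbeat m6
bar 6: v0=B2 v1=F3 downbeat TT
bar 7: v0=D3 v1=B3 downbeat M6
bar 8: v0=B2 v1=G3 downbeat m6
bar 9: v0=C3 v1=C4 downbeat P8
  -> R4 @ bar 1 tick 1 v(0, 1): D3/E3 M2 untreated
  -> R7 @ bar 1 tick 3 v(1,): F3->B3 leap 6st
  -> R4 @ bar 3 tick 3 v(0, 1): D3/E4 M2 untreated
  -> R4 @ bar 6 tick 0 v(0, 1): B2/F3 TT untreated
  -> R1 @ bar 9 tick 0 v(0, 1): B2/B3 P8 -> C3/C4 P8 similar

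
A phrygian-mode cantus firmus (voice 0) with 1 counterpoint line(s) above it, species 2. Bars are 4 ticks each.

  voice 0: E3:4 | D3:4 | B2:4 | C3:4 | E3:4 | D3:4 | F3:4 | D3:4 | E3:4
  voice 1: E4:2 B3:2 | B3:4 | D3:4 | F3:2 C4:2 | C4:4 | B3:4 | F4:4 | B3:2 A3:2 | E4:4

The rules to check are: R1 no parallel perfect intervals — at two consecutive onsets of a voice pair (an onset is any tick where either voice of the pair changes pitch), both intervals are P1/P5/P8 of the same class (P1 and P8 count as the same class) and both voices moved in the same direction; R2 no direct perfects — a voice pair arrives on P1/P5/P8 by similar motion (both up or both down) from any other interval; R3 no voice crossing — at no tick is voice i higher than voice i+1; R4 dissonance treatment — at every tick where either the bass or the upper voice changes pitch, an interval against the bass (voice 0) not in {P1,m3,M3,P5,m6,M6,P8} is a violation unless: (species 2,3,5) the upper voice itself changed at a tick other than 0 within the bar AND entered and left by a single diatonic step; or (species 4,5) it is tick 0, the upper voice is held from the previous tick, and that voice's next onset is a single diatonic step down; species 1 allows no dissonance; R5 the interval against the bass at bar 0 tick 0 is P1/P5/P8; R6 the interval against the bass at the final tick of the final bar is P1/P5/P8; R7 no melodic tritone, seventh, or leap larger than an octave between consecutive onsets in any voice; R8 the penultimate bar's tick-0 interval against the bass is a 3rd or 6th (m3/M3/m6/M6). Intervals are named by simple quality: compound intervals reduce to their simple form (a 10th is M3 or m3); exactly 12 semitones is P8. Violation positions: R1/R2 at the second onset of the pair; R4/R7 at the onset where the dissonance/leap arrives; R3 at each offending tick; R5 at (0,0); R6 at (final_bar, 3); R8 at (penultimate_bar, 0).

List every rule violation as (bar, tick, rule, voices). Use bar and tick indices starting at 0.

(3, 0, R4, (0, 1))
(6, 0, R2, (0, 1))
(6, 0, R7, (1,))
(7, 0, R7, (1,))
(8, 0, R2, (0, 1))

bar 0: v0=E3 v1=E4 downbeat P8
bar 1: v0=D3 v1=B3 downbeat M6
bar 2: v0=B2 v1=D3 downbeat m3
bar 3: v0=C3 v1=F3 downbeat P4
bar 4: v0=E3 v1=C4 downbeat m6
bar 5: v0=D3 v1=B3 downbeat M6
bar 6: v0=F3 v1=F4 downbeat P8
bar 7: v0=D3 v1=B3 downbeat M6
bar 8: v0=E3 v1=E4 downbeat P8
  -> R4 @ bar 3 tick 0 v(0, 1): C3/F3 P4 untreated
  -> R2 @ bar 6 tick 0 v(0, 1): D3/B3 M6 -> F3/F4 P8 similar
  -> R7 @ bar 6 tick 0 v(1,): B3->F4 leap 6st
  -> R7 @ bar 7 tick 0 v(1,): F4->B3 leap 6st
  -> R2 @ bar 8 tick 0 v(0, 1): D3/A3 P5 -> E3/E4 P8 similar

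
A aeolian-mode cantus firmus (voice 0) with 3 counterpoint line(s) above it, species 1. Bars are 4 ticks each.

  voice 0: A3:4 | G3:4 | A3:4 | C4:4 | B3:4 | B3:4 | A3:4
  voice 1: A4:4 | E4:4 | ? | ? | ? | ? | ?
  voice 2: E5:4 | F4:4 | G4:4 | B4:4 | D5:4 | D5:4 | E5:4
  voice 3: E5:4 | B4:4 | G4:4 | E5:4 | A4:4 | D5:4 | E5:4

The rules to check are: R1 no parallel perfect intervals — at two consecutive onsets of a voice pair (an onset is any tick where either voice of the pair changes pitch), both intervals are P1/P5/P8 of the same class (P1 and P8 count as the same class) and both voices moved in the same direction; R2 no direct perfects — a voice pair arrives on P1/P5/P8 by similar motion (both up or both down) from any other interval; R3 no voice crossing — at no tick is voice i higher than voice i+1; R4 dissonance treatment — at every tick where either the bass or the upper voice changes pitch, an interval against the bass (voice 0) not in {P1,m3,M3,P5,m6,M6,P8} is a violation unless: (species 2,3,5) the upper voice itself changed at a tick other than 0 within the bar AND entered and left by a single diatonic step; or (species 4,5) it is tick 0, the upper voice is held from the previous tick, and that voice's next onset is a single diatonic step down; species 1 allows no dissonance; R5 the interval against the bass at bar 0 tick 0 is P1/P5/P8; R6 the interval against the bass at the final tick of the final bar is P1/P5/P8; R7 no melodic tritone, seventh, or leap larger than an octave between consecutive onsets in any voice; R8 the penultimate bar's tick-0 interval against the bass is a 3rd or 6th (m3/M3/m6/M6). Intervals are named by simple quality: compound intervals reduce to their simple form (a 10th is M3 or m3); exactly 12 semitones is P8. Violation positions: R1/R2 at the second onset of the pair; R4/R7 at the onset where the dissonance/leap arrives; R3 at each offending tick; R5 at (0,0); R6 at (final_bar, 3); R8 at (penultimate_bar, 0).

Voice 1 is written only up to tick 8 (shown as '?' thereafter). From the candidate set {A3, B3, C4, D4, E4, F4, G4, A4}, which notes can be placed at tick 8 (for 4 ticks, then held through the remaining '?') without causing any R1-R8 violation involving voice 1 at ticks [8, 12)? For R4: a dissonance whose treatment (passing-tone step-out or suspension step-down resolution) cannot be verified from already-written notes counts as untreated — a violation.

{A3, E4, F4}

A3: legal
B3: violates R4
C4: violates R1
D4: violates R4
E4: legal
F4: legal
G4: violates R2,R4
A4: violates R2,R3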